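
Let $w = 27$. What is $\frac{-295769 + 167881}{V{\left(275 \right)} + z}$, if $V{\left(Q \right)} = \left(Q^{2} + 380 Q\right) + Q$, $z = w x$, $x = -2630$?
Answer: $- \frac{63944}{54695} \approx -1.1691$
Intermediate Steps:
$z = -71010$ ($z = 27 \left(-2630\right) = -71010$)
$V{\left(Q \right)} = Q^{2} + 381 Q$
$\frac{-295769 + 167881}{V{\left(275 \right)} + z} = \frac{-295769 + 167881}{275 \left(381 + 275\right) - 71010} = - \frac{127888}{275 \cdot 656 - 71010} = - \frac{127888}{180400 - 71010} = - \frac{127888}{109390} = \left(-127888\right) \frac{1}{109390} = - \frac{63944}{54695}$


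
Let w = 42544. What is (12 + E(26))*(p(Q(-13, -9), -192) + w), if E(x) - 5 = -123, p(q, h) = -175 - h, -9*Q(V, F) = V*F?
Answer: -4511466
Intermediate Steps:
Q(V, F) = -F*V/9 (Q(V, F) = -V*F/9 = -F*V/9)
E(x) = -118 (E(x) = 5 - 123 = -118)
(12 + E(26))*(p(Q(-13, -9), -192) + w) = (12 - 118)*((-175 - 1*(-192)) + 42544) = -106*((-175 + 192) + 42544) = -106*(17 + 42544) = -106*42561 = -4511466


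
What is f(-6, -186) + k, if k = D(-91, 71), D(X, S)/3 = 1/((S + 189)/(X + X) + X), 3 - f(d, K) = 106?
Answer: -66662/647 ≈ -103.03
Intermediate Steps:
f(d, K) = -103 (f(d, K) = 3 - 1*106 = 3 - 106 = -103)
D(X, S) = 3/(X + (189 + S)/(2*X)) (D(X, S) = 3/((S + 189)/(X + X) + X) = 3/((189 + S)/((2*X)) + X) = 3/((189 + S)*(1/(2*X)) + X) = 3/((189 + S)/(2*X) + X) = 3/(X + (189 + S)/(2*X)))
k = -21/647 (k = 6*(-91)/(189 + 71 + 2*(-91)²) = 6*(-91)/(189 + 71 + 2*8281) = 6*(-91)/(189 + 71 + 16562) = 6*(-91)/16822 = 6*(-91)*(1/16822) = -21/647 ≈ -0.032457)
f(-6, -186) + k = -103 - 21/647 = -66662/647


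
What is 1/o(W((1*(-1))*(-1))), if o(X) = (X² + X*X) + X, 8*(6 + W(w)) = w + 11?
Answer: 1/36 ≈ 0.027778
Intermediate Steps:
W(w) = -37/8 + w/8 (W(w) = -6 + (w + 11)/8 = -6 + (11 + w)/8 = -6 + (11/8 + w/8) = -37/8 + w/8)
o(X) = X + 2*X² (o(X) = (X² + X²) + X = 2*X² + X = X + 2*X²)
1/o(W((1*(-1))*(-1))) = 1/((-37/8 + ((1*(-1))*(-1))/8)*(1 + 2*(-37/8 + ((1*(-1))*(-1))/8))) = 1/((-37/8 + (-1*(-1))/8)*(1 + 2*(-37/8 + (-1*(-1))/8))) = 1/((-37/8 + (⅛)*1)*(1 + 2*(-37/8 + (⅛)*1))) = 1/((-37/8 + ⅛)*(1 + 2*(-37/8 + ⅛))) = 1/(-9*(1 + 2*(-9/2))/2) = 1/(-9*(1 - 9)/2) = 1/(-9/2*(-8)) = 1/36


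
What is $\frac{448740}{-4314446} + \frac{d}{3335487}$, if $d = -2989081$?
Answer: $- \frac{7196497500253}{7195389272601} \approx -1.0002$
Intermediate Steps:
$\frac{448740}{-4314446} + \frac{d}{3335487} = \frac{448740}{-4314446} - \frac{2989081}{3335487} = 448740 \left(- \frac{1}{4314446}\right) - \frac{2989081}{3335487} = - \frac{224370}{2157223} - \frac{2989081}{3335487} = - \frac{7196497500253}{7195389272601}$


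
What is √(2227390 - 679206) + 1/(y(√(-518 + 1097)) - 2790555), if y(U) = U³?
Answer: -930185/2595667701162 + 2*√387046 - 193*√579/2595667701162 ≈ 1244.3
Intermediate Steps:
√(2227390 - 679206) + 1/(y(√(-518 + 1097)) - 2790555) = √(2227390 - 679206) + 1/((√(-518 + 1097))³ - 2790555) = √1548184 + 1/((√579)³ - 2790555) = 2*√387046 + 1/(579*√579 - 2790555) = 2*√387046 + 1/(-2790555 + 579*√579) = 1/(-2790555 + 579*√579) + 2*√387046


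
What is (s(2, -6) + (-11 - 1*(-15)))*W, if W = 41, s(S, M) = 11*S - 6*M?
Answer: 2542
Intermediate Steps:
s(S, M) = -6*M + 11*S
(s(2, -6) + (-11 - 1*(-15)))*W = ((-6*(-6) + 11*2) + (-11 - 1*(-15)))*41 = ((36 + 22) + (-11 + 15))*41 = (58 + 4)*41 = 62*41 = 2542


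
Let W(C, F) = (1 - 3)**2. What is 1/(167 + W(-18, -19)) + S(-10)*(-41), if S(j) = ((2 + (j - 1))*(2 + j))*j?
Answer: 5047921/171 ≈ 29520.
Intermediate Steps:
W(C, F) = 4 (W(C, F) = (-2)**2 = 4)
S(j) = j*(1 + j)*(2 + j) (S(j) = ((2 + (-1 + j))*(2 + j))*j = ((1 + j)*(2 + j))*j = j*(1 + j)*(2 + j))
1/(167 + W(-18, -19)) + S(-10)*(-41) = 1/(167 + 4) - 10*(2 + (-10)**2 + 3*(-10))*(-41) = 1/171 - 10*(2 + 100 - 30)*(-41) = 1/171 - 10*72*(-41) = 1/171 - 720*(-41) = 1/171 + 29520 = 5047921/171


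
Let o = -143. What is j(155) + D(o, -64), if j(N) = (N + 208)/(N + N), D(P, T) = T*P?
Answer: 2837483/310 ≈ 9153.2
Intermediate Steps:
D(P, T) = P*T
j(N) = (208 + N)/(2*N) (j(N) = (208 + N)/((2*N)) = (208 + N)*(1/(2*N)) = (208 + N)/(2*N))
j(155) + D(o, -64) = (½)*(208 + 155)/155 - 143*(-64) = (½)*(1/155)*363 + 9152 = 363/310 + 9152 = 2837483/310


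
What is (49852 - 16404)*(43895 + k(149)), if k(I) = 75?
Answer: 1470708560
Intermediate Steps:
(49852 - 16404)*(43895 + k(149)) = (49852 - 16404)*(43895 + 75) = 33448*43970 = 1470708560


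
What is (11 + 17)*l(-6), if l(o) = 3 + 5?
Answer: 224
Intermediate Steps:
l(o) = 8
(11 + 17)*l(-6) = (11 + 17)*8 = 28*8 = 224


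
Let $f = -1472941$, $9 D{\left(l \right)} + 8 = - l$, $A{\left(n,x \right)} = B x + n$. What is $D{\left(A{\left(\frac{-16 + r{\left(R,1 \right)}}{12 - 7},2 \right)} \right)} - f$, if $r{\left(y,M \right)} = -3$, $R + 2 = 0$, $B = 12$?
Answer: $\frac{22094068}{15} \approx 1.4729 \cdot 10^{6}$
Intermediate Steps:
$R = -2$ ($R = -2 + 0 = -2$)
$A{\left(n,x \right)} = n + 12 x$ ($A{\left(n,x \right)} = 12 x + n = n + 12 x$)
$D{\left(l \right)} = - \frac{8}{9} - \frac{l}{9}$ ($D{\left(l \right)} = - \frac{8}{9} + \frac{\left(-1\right) l}{9} = - \frac{8}{9} - \frac{l}{9}$)
$D{\left(A{\left(\frac{-16 + r{\left(R,1 \right)}}{12 - 7},2 \right)} \right)} - f = \left(- \frac{8}{9} - \frac{\frac{-16 - 3}{12 - 7} + 12 \cdot 2}{9}\right) - -1472941 = \left(- \frac{8}{9} - \frac{- \frac{19}{5} + 24}{9}\right) + 1472941 = \left(- \frac{8}{9} - \frac{101}{45}\right) + 1472941 = - \frac{47}{15} + 1472941 = \frac{22094068}{15}$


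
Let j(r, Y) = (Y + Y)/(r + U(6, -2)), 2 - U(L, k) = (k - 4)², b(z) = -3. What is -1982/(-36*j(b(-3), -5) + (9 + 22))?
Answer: -73334/787 ≈ -93.182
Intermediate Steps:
U(L, k) = 2 - (-4 + k)² (U(L, k) = 2 - (k - 4)² = 2 - (-4 + k)²)
j(r, Y) = 2*Y/(-34 + r) (j(r, Y) = (Y + Y)/(r + (2 - (-4 - 2)²)) = (2*Y)/(r + (2 - 1*(-6)²)) = (2*Y)/(r + (2 - 1*36)) = (2*Y)/(r + (2 - 36)) = (2*Y)/(r - 34) = (2*Y)/(-34 + r) = 2*Y/(-34 + r))
-1982/(-36*j(b(-3), -5) + (9 + 22)) = -1982/(-72*(-5)/(-34 - 3) + (9 + 22)) = -1982/(-72*(-5)/(-37) + 31) = -1982/(-72*(-5)*(-1)/37 + 31) = -1982/(-36*10/37 + 31) = -1982/(-360/37 + 31) = -1982/787/37 = -1982*37/787 = -73334/787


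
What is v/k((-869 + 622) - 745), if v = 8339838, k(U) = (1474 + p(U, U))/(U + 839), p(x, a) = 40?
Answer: -637997607/757 ≈ -8.4280e+5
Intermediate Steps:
k(U) = 1514/(839 + U) (k(U) = (1474 + 40)/(U + 839) = 1514/(839 + U))
v/k((-869 + 622) - 745) = 8339838/((1514/(839 + ((-869 + 622) - 745)))) = 8339838/((1514/(839 + (-247 - 745)))) = 8339838/((1514/(839 - 992))) = 8339838/((1514/(-153))) = 8339838/((1514*(-1/153))) = 8339838/(-1514/153) = 8339838*(-153/1514) = -637997607/757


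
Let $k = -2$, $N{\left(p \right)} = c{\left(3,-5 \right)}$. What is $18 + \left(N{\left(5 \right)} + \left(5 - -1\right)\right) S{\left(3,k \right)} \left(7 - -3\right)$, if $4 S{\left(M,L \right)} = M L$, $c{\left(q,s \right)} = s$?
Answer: $3$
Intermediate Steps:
$N{\left(p \right)} = -5$
$S{\left(M,L \right)} = \frac{L M}{4}$ ($S{\left(M,L \right)} = \frac{M L}{4} = \frac{L M}{4}$)
$18 + \left(N{\left(5 \right)} + \left(5 - -1\right)\right) S{\left(3,k \right)} \left(7 - -3\right) = 18 + \left(-5 + \left(5 - -1\right)\right) \frac{1}{4} \left(-2\right) 3 \left(7 - -3\right) = 18 + \left(-5 + \left(5 + 1\right)\right) \left(- \frac{3}{2}\right) \left(7 + 3\right) = 18 + \left(-5 + 6\right) \left(- \frac{3}{2}\right) 10 = 18 + 1 \left(- \frac{3}{2}\right) 10 = 18 - 15 = 3$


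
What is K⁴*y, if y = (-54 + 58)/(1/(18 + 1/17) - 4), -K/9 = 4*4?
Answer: -528017522688/1211 ≈ -4.3602e+8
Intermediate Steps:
K = -144 (K = -36*4 = -9*16 = -144)
y = -1228/1211 (y = 4/(1/(18 + 1/17) - 4) = 4/(1/(307/17) - 4) = 4/(17/307 - 4) = 4/(-1211/307) = 4*(-307/1211) = -1228/1211 ≈ -1.0140)
K⁴*y = (-144)⁴*(-1228/1211) = 429981696*(-1228/1211) = -528017522688/1211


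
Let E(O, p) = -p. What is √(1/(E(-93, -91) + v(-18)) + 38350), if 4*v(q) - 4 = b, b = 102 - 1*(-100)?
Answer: 2*√778744830/285 ≈ 195.83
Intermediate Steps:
b = 202 (b = 102 + 100 = 202)
v(q) = 103/2 (v(q) = 1 + (¼)*202 = 1 + 101/2 = 103/2)
√(1/(E(-93, -91) + v(-18)) + 38350) = √(1/(-1*(-91) + 103/2) + 38350) = √(1/(91 + 103/2) + 38350) = √(1/(285/2) + 38350) = √(2/285 + 38350) = √(10929752/285) = 2*√778744830/285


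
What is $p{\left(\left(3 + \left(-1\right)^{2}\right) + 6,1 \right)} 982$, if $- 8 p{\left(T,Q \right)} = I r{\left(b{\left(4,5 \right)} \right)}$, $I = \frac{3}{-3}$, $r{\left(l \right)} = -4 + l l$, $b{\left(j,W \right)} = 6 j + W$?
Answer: $\frac{410967}{4} \approx 1.0274 \cdot 10^{5}$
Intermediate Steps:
$b{\left(j,W \right)} = W + 6 j$
$r{\left(l \right)} = -4 + l^{2}$
$I = -1$ ($I = 3 \left(- \frac{1}{3}\right) = -1$)
$p{\left(T,Q \right)} = \frac{837}{8}$ ($p{\left(T,Q \right)} = - \frac{\left(-1\right) \left(-4 + \left(5 + 6 \cdot 4\right)^{2}\right)}{8} = - \frac{\left(-1\right) \left(-4 + \left(5 + 24\right)^{2}\right)}{8} = - \frac{\left(-1\right) \left(-4 + 29^{2}\right)}{8} = - \frac{\left(-1\right) \left(-4 + 841\right)}{8} = - \frac{\left(-1\right) 837}{8} = \left(- \frac{1}{8}\right) \left(-837\right) = \frac{837}{8}$)
$p{\left(\left(3 + \left(-1\right)^{2}\right) + 6,1 \right)} 982 = \frac{837}{8} \cdot 982 = \frac{410967}{4}$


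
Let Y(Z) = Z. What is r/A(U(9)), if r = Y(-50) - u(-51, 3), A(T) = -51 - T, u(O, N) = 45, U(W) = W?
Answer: 19/12 ≈ 1.5833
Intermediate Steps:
r = -95 (r = -50 - 1*45 = -50 - 45 = -95)
r/A(U(9)) = -95/(-51 - 1*9) = -95/(-51 - 9) = -95/(-60) = -95*(-1/60) = 19/12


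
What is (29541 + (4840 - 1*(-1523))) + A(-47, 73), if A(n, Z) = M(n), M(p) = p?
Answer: 35857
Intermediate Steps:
A(n, Z) = n
(29541 + (4840 - 1*(-1523))) + A(-47, 73) = (29541 + (4840 - 1*(-1523))) - 47 = (29541 + (4840 + 1523)) - 47 = (29541 + 6363) - 47 = 35904 - 47 = 35857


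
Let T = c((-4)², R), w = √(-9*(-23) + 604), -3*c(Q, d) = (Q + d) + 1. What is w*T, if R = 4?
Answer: -7*√811 ≈ -199.35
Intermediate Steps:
c(Q, d) = -⅓ - Q/3 - d/3 (c(Q, d) = -((Q + d) + 1)/3 = -(1 + Q + d)/3 = -⅓ - Q/3 - d/3)
w = √811 (w = √(207 + 604) = √811 ≈ 28.478)
T = -7 (T = -⅓ - ⅓*(-4)² - ⅓*4 = -⅓ - ⅓*16 - 4/3 = -⅓ - 16/3 - 4/3 = -7)
w*T = √811*(-7) = -7*√811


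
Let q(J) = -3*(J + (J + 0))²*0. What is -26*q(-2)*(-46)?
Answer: 0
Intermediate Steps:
q(J) = 0 (q(J) = -3*(J + J)²*0 = -3*4*J²*0 = -12*J²*0 = 0)
-26*q(-2)*(-46) = -26*0*(-46) = 0*(-46) = 0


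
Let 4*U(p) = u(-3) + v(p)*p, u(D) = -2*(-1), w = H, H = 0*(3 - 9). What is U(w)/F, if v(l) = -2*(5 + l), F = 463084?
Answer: 1/926168 ≈ 1.0797e-6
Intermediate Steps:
H = 0 (H = 0*(-6) = 0)
w = 0
v(l) = -10 - 2*l
u(D) = 2
U(p) = ½ + p*(-10 - 2*p)/4 (U(p) = (2 + (-10 - 2*p)*p)/4 = (2 + p*(-10 - 2*p))/4 = ½ + p*(-10 - 2*p)/4)
U(w)/F = (½ - ½*0*(5 + 0))/463084 = (½ - ½*0*5)*(1/463084) = (½ + 0)*(1/463084) = (½)*(1/463084) = 1/926168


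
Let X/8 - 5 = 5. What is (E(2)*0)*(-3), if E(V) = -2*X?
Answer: 0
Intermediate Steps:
X = 80 (X = 40 + 8*5 = 40 + 40 = 80)
E(V) = -160 (E(V) = -2*80 = -160)
(E(2)*0)*(-3) = -160*0*(-3) = 0*(-3) = 0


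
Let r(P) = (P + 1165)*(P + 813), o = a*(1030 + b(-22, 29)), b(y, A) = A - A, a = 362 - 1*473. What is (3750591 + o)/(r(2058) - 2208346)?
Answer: 3636261/7044887 ≈ 0.51616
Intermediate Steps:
a = -111 (a = 362 - 473 = -111)
b(y, A) = 0
o = -114330 (o = -111*(1030 + 0) = -111*1030 = -114330)
r(P) = (813 + P)*(1165 + P) (r(P) = (1165 + P)*(813 + P) = (813 + P)*(1165 + P))
(3750591 + o)/(r(2058) - 2208346) = (3750591 - 114330)/((947145 + 2058² + 1978*2058) - 2208346) = 3636261/((947145 + 4235364 + 4070724) - 2208346) = 3636261/(9253233 - 2208346) = 3636261/7044887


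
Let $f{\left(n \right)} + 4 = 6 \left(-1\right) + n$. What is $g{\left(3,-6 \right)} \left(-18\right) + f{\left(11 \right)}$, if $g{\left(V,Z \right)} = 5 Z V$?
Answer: $1621$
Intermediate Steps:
$g{\left(V,Z \right)} = 5 V Z$
$f{\left(n \right)} = -10 + n$ ($f{\left(n \right)} = -4 + \left(6 \left(-1\right) + n\right) = -4 + \left(-6 + n\right) = -10 + n$)
$g{\left(3,-6 \right)} \left(-18\right) + f{\left(11 \right)} = 5 \cdot 3 \left(-6\right) \left(-18\right) + \left(-10 + 11\right) = \left(-90\right) \left(-18\right) + 1 = 1620 + 1 = 1621$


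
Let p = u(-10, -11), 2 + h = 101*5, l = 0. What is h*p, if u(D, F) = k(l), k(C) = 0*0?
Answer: 0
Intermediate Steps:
h = 503 (h = -2 + 101*5 = -2 + 505 = 503)
k(C) = 0
u(D, F) = 0
p = 0
h*p = 503*0 = 0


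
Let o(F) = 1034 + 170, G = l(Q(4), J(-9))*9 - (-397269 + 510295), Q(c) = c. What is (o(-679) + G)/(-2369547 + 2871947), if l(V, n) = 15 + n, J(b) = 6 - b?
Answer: -1743/7850 ≈ -0.22204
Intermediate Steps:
G = -112756 (G = (15 + (6 - 1*(-9)))*9 - (-397269 + 510295) = (15 + (6 + 9))*9 - 1*113026 = (15 + 15)*9 - 113026 = 30*9 - 113026 = 270 - 113026 = -112756)
o(F) = 1204
(o(-679) + G)/(-2369547 + 2871947) = (1204 - 112756)/(-2369547 + 2871947) = -111552/502400 = -111552*1/502400 = -1743/7850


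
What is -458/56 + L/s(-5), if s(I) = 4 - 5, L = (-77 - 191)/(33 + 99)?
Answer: -5681/924 ≈ -6.1483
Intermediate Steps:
L = -67/33 (L = -268/132 = -268*1/132 = -67/33 ≈ -2.0303)
s(I) = -1
-458/56 + L/s(-5) = -458/56 - 67/33/(-1) = -458*1/56 - 67/33*(-1) = -229/28 + 67/33 = -5681/924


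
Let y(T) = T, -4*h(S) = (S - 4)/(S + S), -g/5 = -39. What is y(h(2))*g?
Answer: 195/8 ≈ 24.375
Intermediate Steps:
g = 195 (g = -5*(-39) = 195)
h(S) = -(-4 + S)/(8*S) (h(S) = -(S - 4)/(4*(S + S)) = -(-4 + S)/(4*(2*S)) = -(-4 + S)*1/(2*S)/4 = -(-4 + S)/(8*S))
y(h(2))*g = ((⅛)*(4 - 1*2)/2)*195 = ((⅛)*(½)*(4 - 2))*195 = ((⅛)*(½)*2)*195 = (⅛)*195 = 195/8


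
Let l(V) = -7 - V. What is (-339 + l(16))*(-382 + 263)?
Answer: 43078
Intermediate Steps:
(-339 + l(16))*(-382 + 263) = (-339 + (-7 - 1*16))*(-382 + 263) = (-339 + (-7 - 16))*(-119) = (-339 - 23)*(-119) = -362*(-119) = 43078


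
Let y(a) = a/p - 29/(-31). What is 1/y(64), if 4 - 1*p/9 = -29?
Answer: 9207/10597 ≈ 0.86883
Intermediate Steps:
p = 297 (p = 36 - 9*(-29) = 36 + 261 = 297)
y(a) = 29/31 + a/297 (y(a) = a/297 - 29/(-31) = a*(1/297) - 29*(-1/31) = a/297 + 29/31 = 29/31 + a/297)
1/y(64) = 1/(29/31 + (1/297)*64) = 1/(29/31 + 64/297) = 1/(10597/9207) = 9207/10597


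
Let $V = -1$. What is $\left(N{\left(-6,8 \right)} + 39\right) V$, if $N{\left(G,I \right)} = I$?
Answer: $-47$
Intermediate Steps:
$\left(N{\left(-6,8 \right)} + 39\right) V = \left(8 + 39\right) \left(-1\right) = 47 \left(-1\right) = -47$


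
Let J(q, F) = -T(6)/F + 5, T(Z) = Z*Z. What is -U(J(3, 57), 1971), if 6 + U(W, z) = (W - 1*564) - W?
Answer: 570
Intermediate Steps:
T(Z) = Z²
J(q, F) = 5 - 36/F (J(q, F) = -6²/F + 5 = -36/F + 5 = 5 - 36/F)
U(W, z) = -570 (U(W, z) = -6 + ((W - 1*564) - W) = -6 + ((W - 564) - W) = -6 + ((-564 + W) - W) = -6 - 564 = -570)
-U(J(3, 57), 1971) = -1*(-570) = 570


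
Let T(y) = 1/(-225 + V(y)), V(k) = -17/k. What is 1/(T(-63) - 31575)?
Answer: -14158/447038913 ≈ -3.1671e-5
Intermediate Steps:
T(y) = 1/(-225 - 17/y)
1/(T(-63) - 31575) = 1/(-1*(-63)/(17 + 225*(-63)) - 31575) = 1/(-1*(-63)/(17 - 14175) - 31575) = 1/(-1*(-63)/(-14158) - 31575) = 1/(-1*(-63)*(-1/14158) - 31575) = 1/(-63/14158 - 31575) = 1/(-447038913/14158) = -14158/447038913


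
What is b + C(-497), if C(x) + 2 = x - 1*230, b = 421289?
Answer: 420560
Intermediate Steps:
C(x) = -232 + x (C(x) = -2 + (x - 1*230) = -2 + (x - 230) = -2 + (-230 + x) = -232 + x)
b + C(-497) = 421289 + (-232 - 497) = 421289 - 729 = 420560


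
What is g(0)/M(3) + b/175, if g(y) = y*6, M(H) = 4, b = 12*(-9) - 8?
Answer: -116/175 ≈ -0.66286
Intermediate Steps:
b = -116 (b = -108 - 8 = -116)
g(y) = 6*y
g(0)/M(3) + b/175 = (6*0)/4 - 116/175 = 0*(1/4) - 116*1/175 = 0 - 116/175 = -116/175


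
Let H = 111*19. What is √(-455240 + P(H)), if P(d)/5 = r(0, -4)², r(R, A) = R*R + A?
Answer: 2*I*√113790 ≈ 674.66*I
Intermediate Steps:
H = 2109
r(R, A) = A + R² (r(R, A) = R² + A = A + R²)
P(d) = 80 (P(d) = 5*(-4 + 0²)² = 5*(-4 + 0)² = 5*(-4)² = 5*16 = 80)
√(-455240 + P(H)) = √(-455240 + 80) = √(-455160) = 2*I*√113790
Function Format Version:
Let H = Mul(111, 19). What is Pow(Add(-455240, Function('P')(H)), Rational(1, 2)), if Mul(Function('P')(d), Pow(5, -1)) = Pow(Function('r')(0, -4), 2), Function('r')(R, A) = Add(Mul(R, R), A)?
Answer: Mul(2, I, Pow(113790, Rational(1, 2))) ≈ Mul(674.66, I)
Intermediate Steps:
H = 2109
Function('r')(R, A) = Add(A, Pow(R, 2)) (Function('r')(R, A) = Add(Pow(R, 2), A) = Add(A, Pow(R, 2)))
Function('P')(d) = 80 (Function('P')(d) = Mul(5, Pow(Add(-4, Pow(0, 2)), 2)) = Mul(5, Pow(Add(-4, 0), 2)) = Mul(5, Pow(-4, 2)) = Mul(5, 16) = 80)
Pow(Add(-455240, Function('P')(H)), Rational(1, 2)) = Pow(Add(-455240, 80), Rational(1, 2)) = Pow(-455160, Rational(1, 2)) = Mul(2, I, Pow(113790, Rational(1, 2)))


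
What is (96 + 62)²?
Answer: 24964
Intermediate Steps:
(96 + 62)² = 158² = 24964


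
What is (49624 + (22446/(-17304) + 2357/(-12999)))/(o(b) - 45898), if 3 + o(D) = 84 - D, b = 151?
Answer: -265757780791/246185669184 ≈ -1.0795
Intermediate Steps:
o(D) = 81 - D (o(D) = -3 + (84 - D) = 81 - D)
(49624 + (22446/(-17304) + 2357/(-12999)))/(o(b) - 45898) = (49624 + (22446/(-17304) + 2357/(-12999)))/((81 - 1*151) - 45898) = (49624 + (22446*(-1/17304) + 2357*(-1/12999)))/((81 - 151) - 45898) = (49624 + (-3741/2884 - 2357/12999))/(-70 - 45898) = (49624 - 7918121/5355588)/(-45968) = (265757780791/5355588)*(-1/45968) = -265757780791/246185669184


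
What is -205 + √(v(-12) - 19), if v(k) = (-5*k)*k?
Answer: -205 + I*√739 ≈ -205.0 + 27.185*I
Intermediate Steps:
v(k) = -5*k²
-205 + √(v(-12) - 19) = -205 + √(-5*(-12)² - 19) = -205 + √(-5*144 - 19) = -205 + √(-720 - 19) = -205 + √(-739) = -205 + I*√739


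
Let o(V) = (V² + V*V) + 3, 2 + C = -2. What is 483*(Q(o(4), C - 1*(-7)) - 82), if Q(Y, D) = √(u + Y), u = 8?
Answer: -39606 + 483*√43 ≈ -36439.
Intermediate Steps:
C = -4 (C = -2 - 2 = -4)
o(V) = 3 + 2*V² (o(V) = (V² + V²) + 3 = 2*V² + 3 = 3 + 2*V²)
Q(Y, D) = √(8 + Y)
483*(Q(o(4), C - 1*(-7)) - 82) = 483*(√(8 + (3 + 2*4²)) - 82) = 483*(√(8 + (3 + 2*16)) - 82) = 483*(√(8 + (3 + 32)) - 82) = 483*(√(8 + 35) - 82) = 483*(√43 - 82) = 483*(-82 + √43) = -39606 + 483*√43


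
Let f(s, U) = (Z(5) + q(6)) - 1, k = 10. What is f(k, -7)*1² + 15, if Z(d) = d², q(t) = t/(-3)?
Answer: 37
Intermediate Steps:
q(t) = -t/3 (q(t) = t*(-⅓) = -t/3)
f(s, U) = 22 (f(s, U) = (5² - ⅓*6) - 1 = (25 - 2) - 1 = 23 - 1 = 22)
f(k, -7)*1² + 15 = 22*1² + 15 = 22*1 + 15 = 22 + 15 = 37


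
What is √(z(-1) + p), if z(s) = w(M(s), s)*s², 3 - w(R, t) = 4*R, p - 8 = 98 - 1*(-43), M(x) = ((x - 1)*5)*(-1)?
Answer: 4*√7 ≈ 10.583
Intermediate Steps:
M(x) = 5 - 5*x (M(x) = ((-1 + x)*5)*(-1) = (-5 + 5*x)*(-1) = 5 - 5*x)
p = 149 (p = 8 + (98 - 1*(-43)) = 8 + (98 + 43) = 8 + 141 = 149)
w(R, t) = 3 - 4*R
z(s) = s²*(-17 + 20*s) (z(s) = (3 - 4*(5 - 5*s))*s² = (3 + (-20 + 20*s))*s² = (-17 + 20*s)*s² = s²*(-17 + 20*s))
√(z(-1) + p) = √((-1)²*(-17 + 20*(-1)) + 149) = √(1*(-17 - 20) + 149) = √(1*(-37) + 149) = √(-37 + 149) = √112 = 4*√7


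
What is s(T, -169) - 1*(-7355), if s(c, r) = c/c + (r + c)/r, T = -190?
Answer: 1243523/169 ≈ 7358.1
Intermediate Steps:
s(c, r) = 1 + (c + r)/r
s(T, -169) - 1*(-7355) = (2 - 190/(-169)) - 1*(-7355) = (2 - 190*(-1/169)) + 7355 = (2 + 190/169) + 7355 = 528/169 + 7355 = 1243523/169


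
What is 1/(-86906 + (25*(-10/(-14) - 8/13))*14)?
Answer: -13/1129328 ≈ -1.1511e-5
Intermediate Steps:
1/(-86906 + (25*(-10/(-14) - 8/13))*14) = 1/(-86906 + (25*(-10*(-1/14) - 8*1/13))*14) = 1/(-86906 + (25*(5/7 - 8/13))*14) = 1/(-86906 + (25*(9/91))*14) = 1/(-86906 + (225/91)*14) = 1/(-86906 + 450/13) = 1/(-1129328/13) = -13/1129328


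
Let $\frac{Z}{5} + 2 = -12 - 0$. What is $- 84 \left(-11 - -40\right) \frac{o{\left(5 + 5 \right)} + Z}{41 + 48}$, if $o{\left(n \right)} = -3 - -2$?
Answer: $\frac{172956}{89} \approx 1943.3$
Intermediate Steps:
$Z = -70$ ($Z = -10 + 5 \left(-12 - 0\right) = -10 + 5 \left(-12 + 0\right) = -10 + 5 \left(-12\right) = -10 - 60 = -70$)
$o{\left(n \right)} = -1$ ($o{\left(n \right)} = -3 + 2 = -1$)
$- 84 \left(-11 - -40\right) \frac{o{\left(5 + 5 \right)} + Z}{41 + 48} = - 84 \left(-11 - -40\right) \frac{-1 - 70}{41 + 48} = - 84 \left(-11 + 40\right) \left(- \frac{71}{89}\right) = \left(-84\right) 29 \left(\left(-71\right) \frac{1}{89}\right) = \left(-2436\right) \left(- \frac{71}{89}\right) = \frac{172956}{89}$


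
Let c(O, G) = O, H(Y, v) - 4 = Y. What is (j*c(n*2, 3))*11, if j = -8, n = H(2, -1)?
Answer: -1056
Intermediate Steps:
H(Y, v) = 4 + Y
n = 6 (n = 4 + 2 = 6)
(j*c(n*2, 3))*11 = -48*2*11 = -8*12*11 = -96*11 = -1056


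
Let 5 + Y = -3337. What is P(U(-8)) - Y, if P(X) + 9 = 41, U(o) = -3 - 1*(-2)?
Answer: 3374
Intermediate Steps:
U(o) = -1 (U(o) = -3 + 2 = -1)
Y = -3342 (Y = -5 - 3337 = -3342)
P(X) = 32 (P(X) = -9 + 41 = 32)
P(U(-8)) - Y = 32 - 1*(-3342) = 32 + 3342 = 3374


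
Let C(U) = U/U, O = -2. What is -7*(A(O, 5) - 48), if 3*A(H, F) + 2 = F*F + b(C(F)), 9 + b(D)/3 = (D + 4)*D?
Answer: 931/3 ≈ 310.33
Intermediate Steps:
C(U) = 1
b(D) = -27 + 3*D*(4 + D) (b(D) = -27 + 3*((D + 4)*D) = -27 + 3*((4 + D)*D) = -27 + 3*(D*(4 + D)) = -27 + 3*D*(4 + D))
A(H, F) = -14/3 + F²/3 (A(H, F) = -⅔ + (F*F + (-27 + 3*1² + 12*1))/3 = -⅔ + (F² + (-27 + 3*1 + 12))/3 = -⅔ + (F² + (-27 + 3 + 12))/3 = -⅔ + (F² - 12)/3 = -⅔ + (-12 + F²)/3 = -⅔ + (-4 + F²/3) = -14/3 + F²/3)
-7*(A(O, 5) - 48) = -7*((-14/3 + (⅓)*5²) - 48) = -7*((-14/3 + (⅓)*25) - 48) = -7*((-14/3 + 25/3) - 48) = -7*(11/3 - 48) = -7*(-133/3) = 931/3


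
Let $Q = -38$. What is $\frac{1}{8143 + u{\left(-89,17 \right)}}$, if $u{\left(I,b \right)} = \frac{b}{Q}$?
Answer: $\frac{38}{309417} \approx 0.00012281$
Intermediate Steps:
$u{\left(I,b \right)} = - \frac{b}{38}$ ($u{\left(I,b \right)} = \frac{b}{-38} = b \left(- \frac{1}{38}\right) = - \frac{b}{38}$)
$\frac{1}{8143 + u{\left(-89,17 \right)}} = \frac{1}{8143 - \frac{17}{38}} = \frac{1}{\frac{309417}{38}} = \frac{38}{309417}$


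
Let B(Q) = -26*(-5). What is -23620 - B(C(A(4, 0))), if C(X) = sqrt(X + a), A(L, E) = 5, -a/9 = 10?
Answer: -23750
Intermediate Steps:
a = -90 (a = -9*10 = -90)
C(X) = sqrt(-90 + X) (C(X) = sqrt(X - 90) = sqrt(-90 + X))
B(Q) = 130
-23620 - B(C(A(4, 0))) = -23620 - 1*130 = -23620 - 130 = -23750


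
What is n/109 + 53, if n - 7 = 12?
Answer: 5796/109 ≈ 53.174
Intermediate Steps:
n = 19 (n = 7 + 12 = 19)
n/109 + 53 = 19/109 + 53 = 5796/109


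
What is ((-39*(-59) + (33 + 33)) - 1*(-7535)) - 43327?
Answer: -33425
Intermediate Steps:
((-39*(-59) + (33 + 33)) - 1*(-7535)) - 43327 = ((2301 + 66) + 7535) - 43327 = (2367 + 7535) - 43327 = 9902 - 43327 = -33425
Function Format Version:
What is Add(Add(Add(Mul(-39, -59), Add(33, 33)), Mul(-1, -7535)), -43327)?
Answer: -33425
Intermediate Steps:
Add(Add(Add(Mul(-39, -59), Add(33, 33)), Mul(-1, -7535)), -43327) = Add(Add(Add(2301, 66), 7535), -43327) = Add(Add(2367, 7535), -43327) = Add(9902, -43327) = -33425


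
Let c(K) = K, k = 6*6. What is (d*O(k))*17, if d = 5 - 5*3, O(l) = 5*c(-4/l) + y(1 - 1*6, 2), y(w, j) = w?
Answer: 8500/9 ≈ 944.44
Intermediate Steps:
k = 36
O(l) = -5 - 20/l (O(l) = 5*(-4/l) + (1 - 1*6) = -20/l + (1 - 6) = -20/l - 5 = -5 - 20/l)
d = -10 (d = 5 - 15 = -10)
(d*O(k))*17 = -10*(-5 - 20/36)*17 = -10*(-5 - 20*1/36)*17 = -10*(-5 - 5/9)*17 = -10*(-50/9)*17 = (500/9)*17 = 8500/9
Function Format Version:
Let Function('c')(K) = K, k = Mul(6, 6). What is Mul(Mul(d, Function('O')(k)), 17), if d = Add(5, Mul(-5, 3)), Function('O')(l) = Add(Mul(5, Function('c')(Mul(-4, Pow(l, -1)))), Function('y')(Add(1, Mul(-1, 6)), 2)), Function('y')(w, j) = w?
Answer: Rational(8500, 9) ≈ 944.44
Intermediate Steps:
k = 36
Function('O')(l) = Add(-5, Mul(-20, Pow(l, -1))) (Function('O')(l) = Add(Mul(5, Mul(-4, Pow(l, -1))), Add(1, Mul(-1, 6))) = Add(Mul(-20, Pow(l, -1)), Add(1, -6)) = Add(Mul(-20, Pow(l, -1)), -5) = Add(-5, Mul(-20, Pow(l, -1))))
d = -10 (d = Add(5, -15) = -10)
Mul(Mul(d, Function('O')(k)), 17) = Mul(Mul(-10, Add(-5, Mul(-20, Pow(36, -1)))), 17) = Mul(Mul(-10, Add(-5, Mul(-20, Rational(1, 36)))), 17) = Mul(Mul(-10, Add(-5, Rational(-5, 9))), 17) = Mul(Mul(-10, Rational(-50, 9)), 17) = Mul(Rational(500, 9), 17) = Rational(8500, 9)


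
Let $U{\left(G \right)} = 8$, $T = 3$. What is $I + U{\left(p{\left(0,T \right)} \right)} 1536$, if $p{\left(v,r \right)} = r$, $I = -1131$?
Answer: $11157$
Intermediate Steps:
$I + U{\left(p{\left(0,T \right)} \right)} 1536 = -1131 + 8 \cdot 1536 = -1131 + 12288 = 11157$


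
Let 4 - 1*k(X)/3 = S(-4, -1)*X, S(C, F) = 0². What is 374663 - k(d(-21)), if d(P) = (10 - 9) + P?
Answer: 374651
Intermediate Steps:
S(C, F) = 0
d(P) = 1 + P
k(X) = 12 (k(X) = 12 - 0*X = 12 - 3*0 = 12 + 0 = 12)
374663 - k(d(-21)) = 374663 - 1*12 = 374663 - 12 = 374651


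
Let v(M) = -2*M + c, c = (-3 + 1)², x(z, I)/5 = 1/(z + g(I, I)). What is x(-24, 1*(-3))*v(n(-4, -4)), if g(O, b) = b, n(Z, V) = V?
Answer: -20/9 ≈ -2.2222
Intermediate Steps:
x(z, I) = 5/(I + z) (x(z, I) = 5/(z + I) = 5/(I + z))
c = 4 (c = (-2)² = 4)
v(M) = 4 - 2*M (v(M) = -2*M + 4 = 4 - 2*M)
x(-24, 1*(-3))*v(n(-4, -4)) = (5/(1*(-3) - 24))*(4 - 2*(-4)) = (5/(-3 - 24))*(4 + 8) = (5/(-27))*12 = (5*(-1/27))*12 = -5/27*12 = -20/9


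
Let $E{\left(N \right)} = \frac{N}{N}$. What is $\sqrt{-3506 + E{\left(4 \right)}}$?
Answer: $i \sqrt{3505} \approx 59.203 i$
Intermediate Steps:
$E{\left(N \right)} = 1$
$\sqrt{-3506 + E{\left(4 \right)}} = \sqrt{-3506 + 1} = \sqrt{-3505} = i \sqrt{3505}$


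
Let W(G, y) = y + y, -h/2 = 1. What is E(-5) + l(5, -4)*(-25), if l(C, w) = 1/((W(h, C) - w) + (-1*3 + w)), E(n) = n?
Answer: -60/7 ≈ -8.5714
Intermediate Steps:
h = -2 (h = -2*1 = -2)
W(G, y) = 2*y
l(C, w) = 1/(-3 + 2*C) (l(C, w) = 1/((2*C - w) + (-1*3 + w)) = 1/((-w + 2*C) + (-3 + w)) = 1/(-3 + 2*C))
E(-5) + l(5, -4)*(-25) = -5 - 25/(-3 + 2*5) = -5 - 25/(-3 + 10) = -5 - 25/7 = -60/7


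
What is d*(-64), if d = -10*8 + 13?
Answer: 4288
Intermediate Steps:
d = -67 (d = -80 + 13 = -67)
d*(-64) = -67*(-64) = 4288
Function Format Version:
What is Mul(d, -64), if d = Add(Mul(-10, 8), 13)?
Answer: 4288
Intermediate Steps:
d = -67 (d = Add(-80, 13) = -67)
Mul(d, -64) = Mul(-67, -64) = 4288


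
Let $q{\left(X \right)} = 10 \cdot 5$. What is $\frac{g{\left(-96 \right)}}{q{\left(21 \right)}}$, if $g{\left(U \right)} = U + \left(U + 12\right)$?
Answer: $- \frac{18}{5} \approx -3.6$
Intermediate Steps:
$q{\left(X \right)} = 50$
$g{\left(U \right)} = 12 + 2 U$ ($g{\left(U \right)} = U + \left(12 + U\right) = 12 + 2 U$)
$\frac{g{\left(-96 \right)}}{q{\left(21 \right)}} = \frac{12 + 2 \left(-96\right)}{50} = \left(12 - 192\right) \frac{1}{50} = \left(-180\right) \frac{1}{50} = - \frac{18}{5}$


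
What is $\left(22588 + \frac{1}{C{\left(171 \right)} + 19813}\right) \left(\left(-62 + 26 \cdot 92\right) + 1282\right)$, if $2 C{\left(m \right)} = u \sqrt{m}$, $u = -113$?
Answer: $\frac{127932726415695936}{1568036377} + \frac{2448936 \sqrt{19}}{1568036377} \approx 8.1588 \cdot 10^{7}$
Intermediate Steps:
$C{\left(m \right)} = - \frac{113 \sqrt{m}}{2}$ ($C{\left(m \right)} = \frac{\left(-113\right) \sqrt{m}}{2} = - \frac{113 \sqrt{m}}{2}$)
$\left(22588 + \frac{1}{C{\left(171 \right)} + 19813}\right) \left(\left(-62 + 26 \cdot 92\right) + 1282\right) = \left(22588 + \frac{1}{- \frac{113 \sqrt{171}}{2} + 19813}\right) \left(\left(-62 + 26 \cdot 92\right) + 1282\right) = \left(22588 + \frac{1}{- \frac{113 \cdot 3 \sqrt{19}}{2} + 19813}\right) \left(\left(-62 + 2392\right) + 1282\right) = \left(22588 + \frac{1}{- \frac{339 \sqrt{19}}{2} + 19813}\right) \left(2330 + 1282\right) = \left(22588 + \frac{1}{19813 - \frac{339 \sqrt{19}}{2}}\right) 3612 = 81587856 + \frac{3612}{19813 - \frac{339 \sqrt{19}}{2}}$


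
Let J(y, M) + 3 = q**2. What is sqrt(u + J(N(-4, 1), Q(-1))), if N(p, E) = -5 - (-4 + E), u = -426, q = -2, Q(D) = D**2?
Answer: 5*I*sqrt(17) ≈ 20.616*I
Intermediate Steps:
N(p, E) = -1 - E (N(p, E) = -5 + (4 - E) = -1 - E)
J(y, M) = 1 (J(y, M) = -3 + (-2)**2 = -3 + 4 = 1)
sqrt(u + J(N(-4, 1), Q(-1))) = sqrt(-426 + 1) = sqrt(-425) = 5*I*sqrt(17)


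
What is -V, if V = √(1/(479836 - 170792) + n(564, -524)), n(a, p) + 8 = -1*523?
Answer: -I*√12678712667743/154522 ≈ -23.043*I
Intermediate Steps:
n(a, p) = -531 (n(a, p) = -8 - 1*523 = -8 - 523 = -531)
V = I*√12678712667743/154522 (V = √(1/(479836 - 170792) - 531) = √(1/309044 - 531) = √(-164102363/309044) = I*√12678712667743/154522 ≈ 23.043*I)
-V = -I*√12678712667743/154522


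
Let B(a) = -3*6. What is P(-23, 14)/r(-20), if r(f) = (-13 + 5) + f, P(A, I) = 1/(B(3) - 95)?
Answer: 1/3164 ≈ 0.00031606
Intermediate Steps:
B(a) = -18
P(A, I) = -1/113 (P(A, I) = 1/(-18 - 95) = 1/(-113) = -1/113)
r(f) = -8 + f
P(-23, 14)/r(-20) = -1/(113*(-8 - 20)) = -1/113/(-28) = -1/113*(-1/28) = 1/3164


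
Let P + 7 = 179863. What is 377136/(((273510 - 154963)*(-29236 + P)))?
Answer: 94284/4463887285 ≈ 2.1121e-5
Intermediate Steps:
P = 179856 (P = -7 + 179863 = 179856)
377136/(((273510 - 154963)*(-29236 + P))) = 377136/(((273510 - 154963)*(-29236 + 179856))) = 377136/((118547*150620)) = 377136/17855549140 = 377136*(1/17855549140) = 94284/4463887285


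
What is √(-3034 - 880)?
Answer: I*√3914 ≈ 62.562*I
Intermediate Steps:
√(-3034 - 880) = √(-3914) = I*√3914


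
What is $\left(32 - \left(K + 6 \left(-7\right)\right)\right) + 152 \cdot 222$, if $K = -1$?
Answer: $33819$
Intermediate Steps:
$\left(32 - \left(K + 6 \left(-7\right)\right)\right) + 152 \cdot 222 = \left(32 - \left(-1 + 6 \left(-7\right)\right)\right) + 152 \cdot 222 = \left(32 - \left(-1 - 42\right)\right) + 33744 = \left(32 - -43\right) + 33744 = \left(32 + 43\right) + 33744 = 75 + 33744 = 33819$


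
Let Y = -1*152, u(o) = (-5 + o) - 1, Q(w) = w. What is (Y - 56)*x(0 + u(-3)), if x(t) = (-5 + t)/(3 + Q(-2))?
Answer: 2912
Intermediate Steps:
u(o) = -6 + o
Y = -152
x(t) = -5 + t (x(t) = (-5 + t)/(3 - 2) = (-5 + t)/1 = (-5 + t)*1 = -5 + t)
(Y - 56)*x(0 + u(-3)) = (-152 - 56)*(-5 + (0 + (-6 - 3))) = -208*(-5 + (0 - 9)) = -208*(-5 - 9) = -208*(-14) = 2912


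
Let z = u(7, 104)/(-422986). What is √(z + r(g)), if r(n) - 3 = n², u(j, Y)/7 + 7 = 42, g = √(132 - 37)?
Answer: 7*√357832197462/422986 ≈ 9.8995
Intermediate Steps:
g = √95 ≈ 9.7468
u(j, Y) = 245 (u(j, Y) = -49 + 7*42 = -49 + 294 = 245)
z = -245/422986 (z = 245/(-422986) = 245*(-1/422986) = -245/422986 ≈ -0.00057922)
r(n) = 3 + n²
√(z + r(g)) = √(-245/422986 + (3 + (√95)²)) = √(-245/422986 + (3 + 95)) = √(-245/422986 + 98) = √(41452383/422986) = 7*√357832197462/422986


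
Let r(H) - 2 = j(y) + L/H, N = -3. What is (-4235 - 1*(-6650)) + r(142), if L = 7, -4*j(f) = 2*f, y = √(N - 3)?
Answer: 343221/142 - I*√6/2 ≈ 2417.1 - 1.2247*I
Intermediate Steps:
y = I*√6 (y = √(-3 - 3) = √(-6) = I*√6 ≈ 2.4495*I)
j(f) = -f/2
r(H) = 2 + 7/H - I*√6/2 (r(H) = 2 + (-I*√6/2 + 7/H) = 2 + (7/H - I*√6/2) = 2 + 7/H - I*√6/2)
(-4235 - 1*(-6650)) + r(142) = (-4235 - 1*(-6650)) + (2 + 7/142 - I*√6/2) = (-4235 + 6650) + (2 + 7*(1/142) - I*√6/2) = 2415 + (2 + 7/142 - I*√6/2) = 2415 + (291/142 - I*√6/2) = 343221/142 - I*√6/2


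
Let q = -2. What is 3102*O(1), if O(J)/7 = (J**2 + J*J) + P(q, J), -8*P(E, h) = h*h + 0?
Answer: 162855/4 ≈ 40714.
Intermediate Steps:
P(E, h) = -h**2/8 (P(E, h) = -(h*h + 0)/8 = -(h**2 + 0)/8 = -h**2/8)
O(J) = 105*J**2/8 (O(J) = 7*((J**2 + J*J) - J**2/8) = 7*((J**2 + J**2) - J**2/8) = 7*(2*J**2 - J**2/8) = 7*(15*J**2/8) = 105*J**2/8)
3102*O(1) = 3102*((105/8)*1**2) = 3102*((105/8)*1) = 3102*(105/8) = 162855/4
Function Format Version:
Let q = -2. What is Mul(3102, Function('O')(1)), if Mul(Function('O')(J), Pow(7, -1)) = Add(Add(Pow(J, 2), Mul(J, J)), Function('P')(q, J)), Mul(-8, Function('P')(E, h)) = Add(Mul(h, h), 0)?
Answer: Rational(162855, 4) ≈ 40714.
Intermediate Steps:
Function('P')(E, h) = Mul(Rational(-1, 8), Pow(h, 2)) (Function('P')(E, h) = Mul(Rational(-1, 8), Add(Mul(h, h), 0)) = Mul(Rational(-1, 8), Add(Pow(h, 2), 0)) = Mul(Rational(-1, 8), Pow(h, 2)))
Function('O')(J) = Mul(Rational(105, 8), Pow(J, 2)) (Function('O')(J) = Mul(7, Add(Add(Pow(J, 2), Mul(J, J)), Mul(Rational(-1, 8), Pow(J, 2)))) = Mul(7, Add(Add(Pow(J, 2), Pow(J, 2)), Mul(Rational(-1, 8), Pow(J, 2)))) = Mul(7, Add(Mul(2, Pow(J, 2)), Mul(Rational(-1, 8), Pow(J, 2)))) = Mul(7, Mul(Rational(15, 8), Pow(J, 2))) = Mul(Rational(105, 8), Pow(J, 2)))
Mul(3102, Function('O')(1)) = Mul(3102, Mul(Rational(105, 8), Pow(1, 2))) = Mul(3102, Mul(Rational(105, 8), 1)) = Mul(3102, Rational(105, 8)) = Rational(162855, 4)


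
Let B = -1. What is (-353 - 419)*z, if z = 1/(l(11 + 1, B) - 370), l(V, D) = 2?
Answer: 193/92 ≈ 2.0978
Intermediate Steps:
z = -1/368 (z = 1/(2 - 370) = 1/(-368) = -1/368 ≈ -0.0027174)
(-353 - 419)*z = (-353 - 419)*(-1/368) = -772*(-1/368) = 193/92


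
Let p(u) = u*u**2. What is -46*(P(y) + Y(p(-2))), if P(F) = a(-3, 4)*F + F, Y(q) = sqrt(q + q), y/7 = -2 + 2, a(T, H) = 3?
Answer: -184*I ≈ -184.0*I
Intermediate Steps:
y = 0 (y = 7*(-2 + 2) = 7*0 = 0)
p(u) = u**3
Y(q) = sqrt(2)*sqrt(q) (Y(q) = sqrt(2*q) = sqrt(2)*sqrt(q))
P(F) = 4*F (P(F) = 3*F + F = 4*F)
-46*(P(y) + Y(p(-2))) = -46*(4*0 + sqrt(2)*sqrt((-2)**3)) = -46*(0 + sqrt(2)*sqrt(-8)) = -46*(0 + sqrt(2)*(2*I*sqrt(2))) = -46*(0 + 4*I) = -184*I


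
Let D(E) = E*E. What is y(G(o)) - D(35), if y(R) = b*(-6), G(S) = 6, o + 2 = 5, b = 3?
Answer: -1243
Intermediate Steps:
o = 3 (o = -2 + 5 = 3)
y(R) = -18 (y(R) = 3*(-6) = -18)
D(E) = E**2
y(G(o)) - D(35) = -18 - 1*35**2 = -18 - 1*1225 = -18 - 1225 = -1243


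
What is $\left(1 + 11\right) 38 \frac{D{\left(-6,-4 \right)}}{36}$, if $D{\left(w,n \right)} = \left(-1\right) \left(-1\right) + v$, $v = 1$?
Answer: $\frac{76}{3} \approx 25.333$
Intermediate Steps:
$D{\left(w,n \right)} = 2$ ($D{\left(w,n \right)} = \left(-1\right) \left(-1\right) + 1 = 1 + 1 = 2$)
$\left(1 + 11\right) 38 \frac{D{\left(-6,-4 \right)}}{36} = \left(1 + 11\right) 38 \cdot \frac{2}{36} = 12 \cdot 38 \cdot 2 \cdot \frac{1}{36} = 456 \cdot \frac{1}{18} = \frac{76}{3}$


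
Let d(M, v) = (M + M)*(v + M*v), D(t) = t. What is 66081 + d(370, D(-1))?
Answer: -208459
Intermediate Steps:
d(M, v) = 2*M*(v + M*v) (d(M, v) = (2*M)*(v + M*v) = 2*M*(v + M*v))
66081 + d(370, D(-1)) = 66081 + 2*370*(-1)*(1 + 370) = 66081 + 2*370*(-1)*371 = 66081 - 274540 = -208459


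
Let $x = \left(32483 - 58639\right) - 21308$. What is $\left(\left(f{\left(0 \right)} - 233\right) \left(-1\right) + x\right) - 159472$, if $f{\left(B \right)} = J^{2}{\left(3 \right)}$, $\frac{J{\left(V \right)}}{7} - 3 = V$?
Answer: $-208467$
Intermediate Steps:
$J{\left(V \right)} = 21 + 7 V$
$f{\left(B \right)} = 1764$ ($f{\left(B \right)} = \left(21 + 7 \cdot 3\right)^{2} = \left(21 + 21\right)^{2} = 42^{2} = 1764$)
$x = -47464$ ($x = -26156 - 21308 = -47464$)
$\left(\left(f{\left(0 \right)} - 233\right) \left(-1\right) + x\right) - 159472 = \left(\left(1764 - 233\right) \left(-1\right) - 47464\right) - 159472 = \left(1531 \left(-1\right) - 47464\right) - 159472 = \left(-1531 - 47464\right) - 159472 = -48995 - 159472 = -208467$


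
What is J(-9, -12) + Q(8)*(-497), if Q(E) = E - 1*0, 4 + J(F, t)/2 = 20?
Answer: -3944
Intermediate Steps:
J(F, t) = 32 (J(F, t) = -8 + 2*20 = -8 + 40 = 32)
Q(E) = E (Q(E) = E + 0 = E)
J(-9, -12) + Q(8)*(-497) = 32 + 8*(-497) = 32 - 3976 = -3944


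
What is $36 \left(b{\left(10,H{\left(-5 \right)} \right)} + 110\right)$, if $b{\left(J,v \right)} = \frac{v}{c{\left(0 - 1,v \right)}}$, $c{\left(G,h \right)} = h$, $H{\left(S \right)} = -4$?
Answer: $3996$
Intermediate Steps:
$b{\left(J,v \right)} = 1$ ($b{\left(J,v \right)} = \frac{v}{v} = 1$)
$36 \left(b{\left(10,H{\left(-5 \right)} \right)} + 110\right) = 36 \left(1 + 110\right) = 36 \cdot 111 = 3996$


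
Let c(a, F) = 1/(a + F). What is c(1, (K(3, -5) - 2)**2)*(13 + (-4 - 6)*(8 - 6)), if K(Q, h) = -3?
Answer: -7/26 ≈ -0.26923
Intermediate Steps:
c(a, F) = 1/(F + a)
c(1, (K(3, -5) - 2)**2)*(13 + (-4 - 6)*(8 - 6)) = (13 + (-4 - 6)*(8 - 6))/((-3 - 2)**2 + 1) = (13 - 10*2)/((-5)**2 + 1) = (13 - 20)/(25 + 1) = -7/26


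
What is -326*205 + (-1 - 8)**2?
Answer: -66749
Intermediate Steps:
-326*205 + (-1 - 8)**2 = -66830 + (-9)**2 = -66830 + 81 = -66749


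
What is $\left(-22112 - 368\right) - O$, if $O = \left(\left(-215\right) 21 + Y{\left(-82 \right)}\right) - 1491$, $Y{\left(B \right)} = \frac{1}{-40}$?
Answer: $- \frac{658959}{40} \approx -16474.0$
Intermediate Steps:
$Y{\left(B \right)} = - \frac{1}{40}$
$O = - \frac{240241}{40}$ ($O = \left(\left(-215\right) 21 - \frac{1}{40}\right) - 1491 = \left(-4515 - \frac{1}{40}\right) - 1491 = - \frac{180601}{40} - 1491 = - \frac{240241}{40} \approx -6006.0$)
$\left(-22112 - 368\right) - O = \left(-22112 - 368\right) - - \frac{240241}{40} = -22480 + \frac{240241}{40} = - \frac{658959}{40}$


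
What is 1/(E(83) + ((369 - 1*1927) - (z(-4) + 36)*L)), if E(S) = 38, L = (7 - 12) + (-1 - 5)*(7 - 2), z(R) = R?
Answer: -1/400 ≈ -0.0025000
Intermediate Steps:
L = -35 (L = -5 - 6*5 = -5 - 30 = -35)
1/(E(83) + ((369 - 1*1927) - (z(-4) + 36)*L)) = 1/(38 + ((369 - 1*1927) - (-4 + 36)*(-35))) = 1/(38 + ((369 - 1927) - 32*(-35))) = 1/(38 + (-1558 - 1*(-1120))) = 1/(38 + (-1558 + 1120)) = 1/(38 - 438) = 1/(-400) = -1/400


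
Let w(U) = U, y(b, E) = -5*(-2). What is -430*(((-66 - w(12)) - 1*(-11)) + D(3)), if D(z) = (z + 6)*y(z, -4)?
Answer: -9890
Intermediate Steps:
y(b, E) = 10
D(z) = 60 + 10*z (D(z) = (z + 6)*10 = (6 + z)*10 = 60 + 10*z)
-430*(((-66 - w(12)) - 1*(-11)) + D(3)) = -430*(((-66 - 1*12) - 1*(-11)) + (60 + 10*3)) = -430*(((-66 - 12) + 11) + (60 + 30)) = -430*((-78 + 11) + 90) = -430*(-67 + 90) = -430*23 = -9890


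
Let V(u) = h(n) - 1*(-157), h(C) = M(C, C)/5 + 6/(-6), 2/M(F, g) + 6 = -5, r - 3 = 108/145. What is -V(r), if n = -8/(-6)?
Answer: -8578/55 ≈ -155.96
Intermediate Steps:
r = 543/145 (r = 3 + 108/145 = 543/145 ≈ 3.7448)
M(F, g) = -2/11 (M(F, g) = 2/(-6 - 5) = 2/(-11) = 2*(-1/11) = -2/11)
n = 4/3 (n = -8*(-1/6) = 4/3 ≈ 1.3333)
h(C) = -57/55 (h(C) = -2/11/5 + 6/(-6) = -2/11*1/5 + 6*(-1/6) = -2/55 - 1 = -57/55)
V(u) = 8578/55 (V(u) = -57/55 - 1*(-157) = -57/55 + 157 = 8578/55)
-V(r) = -1*8578/55 = -8578/55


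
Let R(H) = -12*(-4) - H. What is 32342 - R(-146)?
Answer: 32148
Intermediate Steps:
R(H) = 48 - H
32342 - R(-146) = 32342 - (48 - 1*(-146)) = 32342 - (48 + 146) = 32342 - 1*194 = 32342 - 194 = 32148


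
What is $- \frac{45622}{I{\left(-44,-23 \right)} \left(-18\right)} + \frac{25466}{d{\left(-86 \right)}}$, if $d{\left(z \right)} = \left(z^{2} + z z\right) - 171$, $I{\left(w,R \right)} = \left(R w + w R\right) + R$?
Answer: $\frac{792136825}{263309589} \approx 3.0084$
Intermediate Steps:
$I{\left(w,R \right)} = R + 2 R w$ ($I{\left(w,R \right)} = \left(R w + R w\right) + R = 2 R w + R = R + 2 R w$)
$d{\left(z \right)} = -171 + 2 z^{2}$ ($d{\left(z \right)} = \left(z^{2} + z^{2}\right) - 171 = 2 z^{2} - 171 = -171 + 2 z^{2}$)
$- \frac{45622}{I{\left(-44,-23 \right)} \left(-18\right)} + \frac{25466}{d{\left(-86 \right)}} = - \frac{45622}{- 23 \left(1 + 2 \left(-44\right)\right) \left(-18\right)} + \frac{25466}{-171 + 2 \left(-86\right)^{2}} = - \frac{45622}{- 23 \left(1 - 88\right) \left(-18\right)} + \frac{25466}{-171 + 2 \cdot 7396} = - \frac{45622}{\left(-23\right) \left(-87\right) \left(-18\right)} + \frac{25466}{-171 + 14792} = - \frac{45622}{2001 \left(-18\right)} + \frac{25466}{14621} = - \frac{45622}{-36018} + 25466 \cdot \frac{1}{14621} = \left(-45622\right) \left(- \frac{1}{36018}\right) + \frac{25466}{14621} = \frac{22811}{18009} + \frac{25466}{14621} = \frac{792136825}{263309589}$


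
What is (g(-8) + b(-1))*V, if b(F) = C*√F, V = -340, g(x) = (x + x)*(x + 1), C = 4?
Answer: -38080 - 1360*I ≈ -38080.0 - 1360.0*I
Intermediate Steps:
g(x) = 2*x*(1 + x) (g(x) = (2*x)*(1 + x) = 2*x*(1 + x))
b(F) = 4*√F
(g(-8) + b(-1))*V = (2*(-8)*(1 - 8) + 4*√(-1))*(-340) = (2*(-8)*(-7) + 4*I)*(-340) = (112 + 4*I)*(-340) = -38080 - 1360*I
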